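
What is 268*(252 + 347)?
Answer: 160532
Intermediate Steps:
268*(252 + 347) = 268*599 = 160532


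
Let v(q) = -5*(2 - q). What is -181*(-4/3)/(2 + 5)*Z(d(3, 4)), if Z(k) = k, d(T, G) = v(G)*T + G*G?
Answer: 33304/21 ≈ 1585.9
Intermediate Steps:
v(q) = -10 + 5*q
d(T, G) = G**2 + T*(-10 + 5*G) (d(T, G) = (-10 + 5*G)*T + G*G = T*(-10 + 5*G) + G**2 = G**2 + T*(-10 + 5*G))
-181*(-4/3)/(2 + 5)*Z(d(3, 4)) = -181*(-4/3)/(2 + 5)*(4**2 + 5*3*(-2 + 4)) = -181*-4*1/3/7*(16 + 5*3*2) = -181*(-4/3*1/7)*(16 + 30) = -(-724)*46/21 = -181*(-184/21) = 33304/21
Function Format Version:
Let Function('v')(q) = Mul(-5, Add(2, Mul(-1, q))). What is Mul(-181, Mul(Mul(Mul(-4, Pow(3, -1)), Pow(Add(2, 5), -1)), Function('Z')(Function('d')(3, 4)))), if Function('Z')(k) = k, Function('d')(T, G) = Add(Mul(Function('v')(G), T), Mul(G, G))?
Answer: Rational(33304, 21) ≈ 1585.9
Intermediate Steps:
Function('v')(q) = Add(-10, Mul(5, q))
Function('d')(T, G) = Add(Pow(G, 2), Mul(T, Add(-10, Mul(5, G)))) (Function('d')(T, G) = Add(Mul(Add(-10, Mul(5, G)), T), Mul(G, G)) = Add(Mul(T, Add(-10, Mul(5, G))), Pow(G, 2)) = Add(Pow(G, 2), Mul(T, Add(-10, Mul(5, G)))))
Mul(-181, Mul(Mul(Mul(-4, Pow(3, -1)), Pow(Add(2, 5), -1)), Function('Z')(Function('d')(3, 4)))) = Mul(-181, Mul(Mul(Mul(-4, Pow(3, -1)), Pow(Add(2, 5), -1)), Add(Pow(4, 2), Mul(5, 3, Add(-2, 4))))) = Mul(-181, Mul(Mul(Mul(-4, Rational(1, 3)), Pow(7, -1)), Add(16, Mul(5, 3, 2)))) = Mul(-181, Mul(Mul(Rational(-4, 3), Rational(1, 7)), Add(16, 30))) = Mul(-181, Mul(Rational(-4, 21), 46)) = Mul(-181, Rational(-184, 21)) = Rational(33304, 21)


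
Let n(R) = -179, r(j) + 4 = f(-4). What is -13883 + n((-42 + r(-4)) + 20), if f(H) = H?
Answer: -14062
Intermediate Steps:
r(j) = -8 (r(j) = -4 - 4 = -8)
-13883 + n((-42 + r(-4)) + 20) = -13883 - 179 = -14062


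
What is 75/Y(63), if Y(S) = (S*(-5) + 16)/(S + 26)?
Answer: -6675/299 ≈ -22.324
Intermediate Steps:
Y(S) = (16 - 5*S)/(26 + S) (Y(S) = (-5*S + 16)/(26 + S) = (16 - 5*S)/(26 + S))
75/Y(63) = 75/(((16 - 5*63)/(26 + 63))) = 75/(((16 - 315)/89)) = 75/(((1/89)*(-299))) = 75/(-299/89) = 75*(-89/299) = -6675/299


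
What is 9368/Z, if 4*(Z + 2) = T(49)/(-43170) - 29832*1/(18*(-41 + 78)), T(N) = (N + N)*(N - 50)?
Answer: -9975608480/14053629 ≈ -709.82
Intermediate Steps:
T(N) = 2*N*(-50 + N) (T(N) = (2*N)*(-50 + N) = 2*N*(-50 + N))
Z = -14053629/1064860 (Z = -2 + ((2*49*(-50 + 49))/(-43170) - 29832*1/(18*(-41 + 78)))/4 = -2 + ((2*49*(-1))*(-1/43170) - 29832/(37*18))/4 = -2 + (-98*(-1/43170) - 29832/666)/4 = -2 + (49/21585 - 29832*1/666)/4 = -2 + (49/21585 - 4972/111)/4 = -2 + (¼)*(-11923909/266215) = -2 - 11923909/1064860 = -14053629/1064860 ≈ -13.198)
9368/Z = 9368/(-14053629/1064860) = 9368*(-1064860/14053629) = -9975608480/14053629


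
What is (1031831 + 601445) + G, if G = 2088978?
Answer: 3722254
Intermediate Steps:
(1031831 + 601445) + G = (1031831 + 601445) + 2088978 = 1633276 + 2088978 = 3722254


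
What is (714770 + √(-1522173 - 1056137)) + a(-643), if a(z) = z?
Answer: 714127 + I*√2578310 ≈ 7.1413e+5 + 1605.7*I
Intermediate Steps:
(714770 + √(-1522173 - 1056137)) + a(-643) = (714770 + √(-1522173 - 1056137)) - 643 = (714770 + √(-2578310)) - 643 = (714770 + I*√2578310) - 643 = 714127 + I*√2578310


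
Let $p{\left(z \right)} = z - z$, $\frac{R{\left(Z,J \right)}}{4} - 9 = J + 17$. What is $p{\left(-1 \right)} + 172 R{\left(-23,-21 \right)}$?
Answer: $3440$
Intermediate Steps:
$R{\left(Z,J \right)} = 104 + 4 J$ ($R{\left(Z,J \right)} = 36 + 4 \left(J + 17\right) = 36 + 4 \left(17 + J\right) = 36 + \left(68 + 4 J\right) = 104 + 4 J$)
$p{\left(z \right)} = 0$
$p{\left(-1 \right)} + 172 R{\left(-23,-21 \right)} = 0 + 172 \left(104 + 4 \left(-21\right)\right) = 0 + 172 \left(104 - 84\right) = 0 + 172 \cdot 20 = 0 + 3440 = 3440$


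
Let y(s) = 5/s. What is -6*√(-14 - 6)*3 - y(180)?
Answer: -1/36 - 36*I*√5 ≈ -0.027778 - 80.498*I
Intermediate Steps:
-6*√(-14 - 6)*3 - y(180) = -6*√(-14 - 6)*3 - 5/180 = -12*I*√5*3 - 5/180 = -12*I*√5*3 - 1*1/36 = -12*I*√5*3 - 1/36 = -36*I*√5 - 1/36 = -1/36 - 36*I*√5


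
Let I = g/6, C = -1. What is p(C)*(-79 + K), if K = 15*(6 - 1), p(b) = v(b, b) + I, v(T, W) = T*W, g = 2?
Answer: -16/3 ≈ -5.3333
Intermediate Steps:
I = ⅓ (I = 2/6 = 2*(⅙) = ⅓ ≈ 0.33333)
p(b) = ⅓ + b² (p(b) = b*b + ⅓ = b² + ⅓ = ⅓ + b²)
K = 75 (K = 15*5 = 75)
p(C)*(-79 + K) = (⅓ + (-1)²)*(-79 + 75) = (⅓ + 1)*(-4) = (4/3)*(-4) = -16/3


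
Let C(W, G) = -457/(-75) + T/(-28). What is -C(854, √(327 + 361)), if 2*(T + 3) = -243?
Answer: -44267/4200 ≈ -10.540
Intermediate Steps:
T = -249/2 (T = -3 + (½)*(-243) = -3 - 243/2 = -249/2 ≈ -124.50)
C(W, G) = 44267/4200 (C(W, G) = -457/(-75) - 249/2/(-28) = -457*(-1/75) - 249/2*(-1/28) = 457/75 + 249/56 = 44267/4200)
-C(854, √(327 + 361)) = -1*44267/4200 = -44267/4200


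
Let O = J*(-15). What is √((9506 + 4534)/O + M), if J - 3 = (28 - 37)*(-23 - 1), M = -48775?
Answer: I*√259944751/73 ≈ 220.86*I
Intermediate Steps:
J = 219 (J = 3 + (28 - 37)*(-23 - 1) = 3 - 9*(-24) = 3 + 216 = 219)
O = -3285 (O = 219*(-15) = -3285)
√((9506 + 4534)/O + M) = √((9506 + 4534)/(-3285) - 48775) = √(14040*(-1/3285) - 48775) = √(-312/73 - 48775) = √(-3560887/73) = I*√259944751/73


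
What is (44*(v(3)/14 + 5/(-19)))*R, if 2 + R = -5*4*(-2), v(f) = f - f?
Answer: -440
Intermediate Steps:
v(f) = 0
R = 38 (R = -2 - 5*4*(-2) = -2 - 20*(-2) = -2 + 40 = 38)
(44*(v(3)/14 + 5/(-19)))*R = (44*(0/14 + 5/(-19)))*38 = (44*(0*(1/14) + 5*(-1/19)))*38 = (44*(0 - 5/19))*38 = (44*(-5/19))*38 = -220/19*38 = -440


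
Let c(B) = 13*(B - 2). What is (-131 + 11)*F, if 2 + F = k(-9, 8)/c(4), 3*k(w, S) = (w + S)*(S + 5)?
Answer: 260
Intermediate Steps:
k(w, S) = (5 + S)*(S + w)/3 (k(w, S) = ((w + S)*(S + 5))/3 = ((S + w)*(5 + S))/3 = ((5 + S)*(S + w))/3 = (5 + S)*(S + w)/3)
c(B) = -26 + 13*B (c(B) = 13*(-2 + B) = -26 + 13*B)
F = -13/6 (F = -2 + ((⅓)*8² + (5/3)*8 + (5/3)*(-9) + (⅓)*8*(-9))/(-26 + 13*4) = -2 + ((⅓)*64 + 40/3 - 15 - 24)/(-26 + 52) = -2 + (64/3 + 40/3 - 15 - 24)/26 = -2 - 13/3*1/26 = -2 - ⅙ = -13/6 ≈ -2.1667)
(-131 + 11)*F = (-131 + 11)*(-13/6) = -120*(-13/6) = 260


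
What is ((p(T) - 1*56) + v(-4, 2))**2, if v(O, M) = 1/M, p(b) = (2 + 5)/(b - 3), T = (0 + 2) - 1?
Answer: 3481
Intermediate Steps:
T = 1 (T = 2 - 1 = 1)
p(b) = 7/(-3 + b)
((p(T) - 1*56) + v(-4, 2))**2 = ((7/(-3 + 1) - 1*56) + 1/2)**2 = ((7/(-2) - 56) + 1/2)**2 = ((7*(-1/2) - 56) + 1/2)**2 = ((-7/2 - 56) + 1/2)**2 = (-119/2 + 1/2)**2 = (-59)**2 = 3481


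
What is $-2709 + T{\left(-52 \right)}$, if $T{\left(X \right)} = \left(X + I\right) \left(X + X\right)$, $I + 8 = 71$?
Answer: $-3853$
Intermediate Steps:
$I = 63$ ($I = -8 + 71 = 63$)
$T{\left(X \right)} = 2 X \left(63 + X\right)$ ($T{\left(X \right)} = \left(X + 63\right) \left(X + X\right) = \left(63 + X\right) 2 X = 2 X \left(63 + X\right)$)
$-2709 + T{\left(-52 \right)} = -2709 + 2 \left(-52\right) \left(63 - 52\right) = -2709 + 2 \left(-52\right) 11 = -2709 - 1144 = -3853$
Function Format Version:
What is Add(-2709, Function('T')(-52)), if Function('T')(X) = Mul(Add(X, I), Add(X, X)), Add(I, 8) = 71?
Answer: -3853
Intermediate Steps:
I = 63 (I = Add(-8, 71) = 63)
Function('T')(X) = Mul(2, X, Add(63, X)) (Function('T')(X) = Mul(Add(X, 63), Add(X, X)) = Mul(Add(63, X), Mul(2, X)) = Mul(2, X, Add(63, X)))
Add(-2709, Function('T')(-52)) = Add(-2709, Mul(2, -52, Add(63, -52))) = Add(-2709, Mul(2, -52, 11)) = Add(-2709, -1144) = -3853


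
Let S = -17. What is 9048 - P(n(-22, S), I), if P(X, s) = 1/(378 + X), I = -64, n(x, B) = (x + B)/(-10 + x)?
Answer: 109797448/12135 ≈ 9048.0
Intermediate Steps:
n(x, B) = (B + x)/(-10 + x)
9048 - P(n(-22, S), I) = 9048 - 1/(378 + (-17 - 22)/(-10 - 22)) = 9048 - 1/(378 - 39/(-32)) = 9048 - 1/(378 - 1/32*(-39)) = 9048 - 1/(378 + 39/32) = 9048 - 1/12135/32 = 9048 - 1*32/12135 = 9048 - 32/12135 = 109797448/12135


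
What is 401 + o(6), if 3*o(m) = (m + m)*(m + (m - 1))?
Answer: 445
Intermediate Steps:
o(m) = 2*m*(-1 + 2*m)/3 (o(m) = ((m + m)*(m + (m - 1)))/3 = ((2*m)*(m + (-1 + m)))/3 = ((2*m)*(-1 + 2*m))/3 = (2*m*(-1 + 2*m))/3 = 2*m*(-1 + 2*m)/3)
401 + o(6) = 401 + (2/3)*6*(-1 + 2*6) = 401 + (2/3)*6*(-1 + 12) = 401 + (2/3)*6*11 = 401 + 44 = 445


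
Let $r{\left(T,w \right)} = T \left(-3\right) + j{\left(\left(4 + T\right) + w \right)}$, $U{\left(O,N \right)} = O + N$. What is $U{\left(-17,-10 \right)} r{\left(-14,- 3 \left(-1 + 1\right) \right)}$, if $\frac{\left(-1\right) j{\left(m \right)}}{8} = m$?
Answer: $-3294$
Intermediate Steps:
$j{\left(m \right)} = - 8 m$
$U{\left(O,N \right)} = N + O$
$r{\left(T,w \right)} = -32 - 11 T - 8 w$ ($r{\left(T,w \right)} = T \left(-3\right) - 8 \left(\left(4 + T\right) + w\right) = - 3 T - 8 \left(4 + T + w\right) = - 3 T - \left(32 + 8 T + 8 w\right) = -32 - 11 T - 8 w$)
$U{\left(-17,-10 \right)} r{\left(-14,- 3 \left(-1 + 1\right) \right)} = \left(-10 - 17\right) \left(-32 - -154 - 8 \left(- 3 \left(-1 + 1\right)\right)\right) = - 27 \left(-32 + 154 - 8 \left(\left(-3\right) 0\right)\right) = - 27 \left(-32 + 154 - 0\right) = - 27 \left(-32 + 154 + 0\right) = \left(-27\right) 122 = -3294$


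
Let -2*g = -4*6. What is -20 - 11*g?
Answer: -152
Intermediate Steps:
g = 12 (g = -(-2)*6 = -½*(-24) = 12)
-20 - 11*g = -20 - 11*12 = -20 - 132 = -152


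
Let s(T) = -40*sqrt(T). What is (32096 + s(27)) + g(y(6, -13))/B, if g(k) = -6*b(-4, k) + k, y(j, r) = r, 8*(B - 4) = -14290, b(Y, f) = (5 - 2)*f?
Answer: 228811500/7129 - 120*sqrt(3) ≈ 31888.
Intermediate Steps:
b(Y, f) = 3*f
B = -7129/4 (B = 4 + (1/8)*(-14290) = 4 - 7145/4 = -7129/4 ≈ -1782.3)
g(k) = -17*k (g(k) = -18*k + k = -17*k)
(32096 + s(27)) + g(y(6, -13))/B = (32096 - 120*sqrt(3)) + (-17*(-13))/(-7129/4) = (32096 - 120*sqrt(3)) + 221*(-4/7129) = (32096 - 120*sqrt(3)) - 884/7129 = 228811500/7129 - 120*sqrt(3)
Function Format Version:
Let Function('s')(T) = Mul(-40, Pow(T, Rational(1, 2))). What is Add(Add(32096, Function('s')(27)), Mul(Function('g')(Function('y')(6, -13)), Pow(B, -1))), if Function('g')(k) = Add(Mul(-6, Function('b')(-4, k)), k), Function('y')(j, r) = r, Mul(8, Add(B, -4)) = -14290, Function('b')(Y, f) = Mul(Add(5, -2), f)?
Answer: Add(Rational(228811500, 7129), Mul(-120, Pow(3, Rational(1, 2)))) ≈ 31888.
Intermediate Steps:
Function('b')(Y, f) = Mul(3, f)
B = Rational(-7129, 4) (B = Add(4, Mul(Rational(1, 8), -14290)) = Add(4, Rational(-7145, 4)) = Rational(-7129, 4) ≈ -1782.3)
Function('g')(k) = Mul(-17, k) (Function('g')(k) = Add(Mul(-6, Mul(3, k)), k) = Add(Mul(-18, k), k) = Mul(-17, k))
Add(Add(32096, Function('s')(27)), Mul(Function('g')(Function('y')(6, -13)), Pow(B, -1))) = Add(Add(32096, Mul(-40, Pow(27, Rational(1, 2)))), Mul(Mul(-17, -13), Pow(Rational(-7129, 4), -1))) = Add(Add(32096, Mul(-40, Mul(3, Pow(3, Rational(1, 2))))), Mul(221, Rational(-4, 7129))) = Add(Add(32096, Mul(-120, Pow(3, Rational(1, 2)))), Rational(-884, 7129)) = Add(Rational(228811500, 7129), Mul(-120, Pow(3, Rational(1, 2))))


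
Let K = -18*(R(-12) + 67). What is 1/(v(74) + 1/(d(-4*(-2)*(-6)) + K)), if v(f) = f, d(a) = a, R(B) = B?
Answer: 1038/76811 ≈ 0.013514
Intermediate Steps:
K = -990 (K = -18*(-12 + 67) = -18*55 = -990)
1/(v(74) + 1/(d(-4*(-2)*(-6)) + K)) = 1/(74 + 1/(-4*(-2)*(-6) - 990)) = 1/(74 + 1/(8*(-6) - 990)) = 1/(74 + 1/(-48 - 990)) = 1/(74 + 1/(-1038)) = 1/(74 - 1/1038) = 1/(76811/1038) = 1038/76811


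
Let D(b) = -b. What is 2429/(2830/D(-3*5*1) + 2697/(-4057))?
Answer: 29563359/2288171 ≈ 12.920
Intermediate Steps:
2429/(2830/D(-3*5*1) + 2697/(-4057)) = 2429/(2830/((-(-3*5))) + 2697/(-4057)) = 2429/(2830/((-(-15))) + 2697*(-1/4057)) = 2429/(2830/((-1*(-15))) - 2697/4057) = 2429/(2830/15 - 2697/4057) = 2429/(2830*(1/15) - 2697/4057) = 2429/(566/3 - 2697/4057) = 2429/(2288171/12171) = 2429*(12171/2288171) = 29563359/2288171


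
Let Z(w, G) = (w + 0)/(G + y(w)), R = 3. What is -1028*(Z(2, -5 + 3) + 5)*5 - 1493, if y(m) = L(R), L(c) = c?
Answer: -37473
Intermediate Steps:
y(m) = 3
Z(w, G) = w/(3 + G) (Z(w, G) = (w + 0)/(G + 3) = w/(3 + G))
-1028*(Z(2, -5 + 3) + 5)*5 - 1493 = -1028*(2/(3 + (-5 + 3)) + 5)*5 - 1493 = -1028*(2/(3 - 2) + 5)*5 - 1493 = -1028*(2/1 + 5)*5 - 1493 = -1028*(2*1 + 5)*5 - 1493 = -1028*(2 + 5)*5 - 1493 = -7196*5 - 1493 = -1028*35 - 1493 = -35980 - 1493 = -37473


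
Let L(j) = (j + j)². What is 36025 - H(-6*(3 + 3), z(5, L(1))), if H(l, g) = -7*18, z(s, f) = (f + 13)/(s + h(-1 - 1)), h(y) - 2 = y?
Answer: 36151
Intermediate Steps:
h(y) = 2 + y
L(j) = 4*j² (L(j) = (2*j)² = 4*j²)
z(s, f) = (13 + f)/s (z(s, f) = (f + 13)/(s + (2 + (-1 - 1))) = (13 + f)/(s + (2 - 2)) = (13 + f)/(s + 0) = (13 + f)/s)
H(l, g) = -126
36025 - H(-6*(3 + 3), z(5, L(1))) = 36025 - 1*(-126) = 36025 + 126 = 36151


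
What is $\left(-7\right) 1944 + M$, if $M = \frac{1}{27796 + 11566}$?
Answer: $- \frac{535638095}{39362} \approx -13608.0$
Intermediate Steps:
$M = \frac{1}{39362} \approx 2.5405 \cdot 10^{-5}$
$\left(-7\right) 1944 + M = \left(-7\right) 1944 + \frac{1}{39362} = -13608 + \frac{1}{39362} = - \frac{535638095}{39362}$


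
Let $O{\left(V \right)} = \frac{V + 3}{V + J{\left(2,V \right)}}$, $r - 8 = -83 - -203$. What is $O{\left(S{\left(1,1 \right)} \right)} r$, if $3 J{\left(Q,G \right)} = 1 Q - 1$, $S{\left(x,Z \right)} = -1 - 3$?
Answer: $\frac{384}{11} \approx 34.909$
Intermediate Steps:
$S{\left(x,Z \right)} = -4$
$J{\left(Q,G \right)} = - \frac{1}{3} + \frac{Q}{3}$ ($J{\left(Q,G \right)} = \frac{1 Q - 1}{3} = \frac{Q - 1}{3} = \frac{-1 + Q}{3} = - \frac{1}{3} + \frac{Q}{3}$)
$r = 128$ ($r = 8 - -120 = 8 + \left(-83 + 203\right) = 8 + 120 = 128$)
$O{\left(V \right)} = \frac{3 + V}{\frac{1}{3} + V}$ ($O{\left(V \right)} = \frac{V + 3}{V + \left(- \frac{1}{3} + \frac{1}{3} \cdot 2\right)} = \frac{3 + V}{V + \left(- \frac{1}{3} + \frac{2}{3}\right)} = \frac{3 + V}{V + \frac{1}{3}} = \frac{3 + V}{\frac{1}{3} + V}$)
$O{\left(S{\left(1,1 \right)} \right)} r = \frac{3 \left(3 - 4\right)}{1 + 3 \left(-4\right)} 128 = 3 \frac{1}{1 - 12} \left(-1\right) 128 = 3 \frac{1}{-11} \left(-1\right) 128 = 3 \left(- \frac{1}{11}\right) \left(-1\right) 128 = \frac{3}{11} \cdot 128 = \frac{384}{11}$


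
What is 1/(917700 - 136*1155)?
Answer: 1/760620 ≈ 1.3147e-6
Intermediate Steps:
1/(917700 - 136*1155) = 1/(917700 - 157080) = 1/760620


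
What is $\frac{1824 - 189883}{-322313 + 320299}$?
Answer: $\frac{188059}{2014} \approx 93.376$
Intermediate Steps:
$\frac{1824 - 189883}{-322313 + 320299} = - \frac{188059}{-2014} = \left(-188059\right) \left(- \frac{1}{2014}\right) = \frac{188059}{2014}$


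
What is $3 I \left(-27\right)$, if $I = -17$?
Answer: $1377$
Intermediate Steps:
$3 I \left(-27\right) = 3 \left(-17\right) \left(-27\right) = \left(-51\right) \left(-27\right) = 1377$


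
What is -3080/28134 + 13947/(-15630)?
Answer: -140923/140670 ≈ -1.0018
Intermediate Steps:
-3080/28134 + 13947/(-15630) = -3080*1/28134 + 13947*(-1/15630) = -1540/14067 - 4649/5210 = -140923/140670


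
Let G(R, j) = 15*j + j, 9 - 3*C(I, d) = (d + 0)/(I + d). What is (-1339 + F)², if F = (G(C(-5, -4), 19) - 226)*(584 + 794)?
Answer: 11266761025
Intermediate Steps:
C(I, d) = 3 - d/(3*(I + d)) (C(I, d) = 3 - (d + 0)/(3*(I + d)) = 3 - d/(3*(I + d)))
G(R, j) = 16*j
F = 107484 (F = (16*19 - 226)*(584 + 794) = (304 - 226)*1378 = 78*1378 = 107484)
(-1339 + F)² = (-1339 + 107484)² = 106145² = 11266761025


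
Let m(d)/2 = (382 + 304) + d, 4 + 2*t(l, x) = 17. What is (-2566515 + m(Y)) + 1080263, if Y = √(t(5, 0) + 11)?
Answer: -1484880 + √70 ≈ -1.4849e+6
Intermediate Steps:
t(l, x) = 13/2 (t(l, x) = -2 + (½)*17 = -2 + 17/2 = 13/2)
Y = √70/2 (Y = √(13/2 + 11) = √(35/2) = √70/2 ≈ 4.1833)
m(d) = 1372 + 2*d (m(d) = 2*((382 + 304) + d) = 2*(686 + d) = 1372 + 2*d)
(-2566515 + m(Y)) + 1080263 = (-2566515 + (1372 + 2*(√70/2))) + 1080263 = (-2566515 + (1372 + √70)) + 1080263 = (-2565143 + √70) + 1080263 = -1484880 + √70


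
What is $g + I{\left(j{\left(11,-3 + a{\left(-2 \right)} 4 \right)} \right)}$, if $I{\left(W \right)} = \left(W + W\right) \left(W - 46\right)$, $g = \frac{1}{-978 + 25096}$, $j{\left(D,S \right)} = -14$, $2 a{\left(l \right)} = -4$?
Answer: $\frac{40518241}{24118} \approx 1680.0$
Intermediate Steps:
$a{\left(l \right)} = -2$ ($a{\left(l \right)} = \frac{1}{2} \left(-4\right) = -2$)
$g = \frac{1}{24118} \approx 4.1463 \cdot 10^{-5}$
$I{\left(W \right)} = 2 W \left(-46 + W\right)$
$g + I{\left(j{\left(11,-3 + a{\left(-2 \right)} 4 \right)} \right)} = \frac{1}{24118} + 2 \left(-14\right) \left(-46 - 14\right) = \frac{1}{24118} + 2 \left(-14\right) \left(-60\right) = \frac{1}{24118} + 1680 = \frac{40518241}{24118}$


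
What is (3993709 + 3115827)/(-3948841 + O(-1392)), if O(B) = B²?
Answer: -1015648/287311 ≈ -3.5350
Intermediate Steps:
(3993709 + 3115827)/(-3948841 + O(-1392)) = (3993709 + 3115827)/(-3948841 + (-1392)²) = 7109536/(-3948841 + 1937664) = 7109536/(-2011177) = 7109536*(-1/2011177) = -1015648/287311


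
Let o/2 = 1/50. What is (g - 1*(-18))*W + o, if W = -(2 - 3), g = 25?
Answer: 1076/25 ≈ 43.040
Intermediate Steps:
W = 1 (W = -1*(-1) = 1)
o = 1/25 (o = 2/50 = 2*(1/50) = 1/25 ≈ 0.040000)
(g - 1*(-18))*W + o = (25 - 1*(-18))*1 + 1/25 = (25 + 18)*1 + 1/25 = 43*1 + 1/25 = 43 + 1/25 = 1076/25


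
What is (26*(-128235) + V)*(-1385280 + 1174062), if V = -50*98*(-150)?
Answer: 548978815980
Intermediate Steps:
V = 735000 (V = -4900*(-150) = 735000)
(26*(-128235) + V)*(-1385280 + 1174062) = (26*(-128235) + 735000)*(-1385280 + 1174062) = (-3334110 + 735000)*(-211218) = -2599110*(-211218) = 548978815980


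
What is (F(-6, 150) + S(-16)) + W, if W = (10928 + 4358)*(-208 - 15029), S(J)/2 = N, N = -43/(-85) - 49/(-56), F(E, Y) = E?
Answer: -79190346981/340 ≈ -2.3291e+8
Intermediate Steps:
N = 939/680 (N = -43*(-1/85) - 49*(-1/56) = 43/85 + 7/8 = 939/680 ≈ 1.3809)
S(J) = 939/340 (S(J) = 2*(939/680) = 939/340)
W = -232912782 (W = 15286*(-15237) = -232912782)
(F(-6, 150) + S(-16)) + W = (-6 + 939/340) - 232912782 = -1101/340 - 232912782 = -79190346981/340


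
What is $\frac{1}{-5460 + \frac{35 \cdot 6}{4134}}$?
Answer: $- \frac{689}{3761905} \approx -0.00018315$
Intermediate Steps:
$\frac{1}{-5460 + \frac{35 \cdot 6}{4134}} = \frac{1}{-5460 + 210 \cdot \frac{1}{4134}} = \frac{1}{-5460 + \frac{35}{689}} = \frac{1}{- \frac{3761905}{689}} = - \frac{689}{3761905}$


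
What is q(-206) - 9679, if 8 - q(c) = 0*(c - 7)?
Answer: -9671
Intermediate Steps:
q(c) = 8 (q(c) = 8 - 0*(c - 7) = 8 - 0*(-7 + c) = 8 - 1*0 = 8 + 0 = 8)
q(-206) - 9679 = 8 - 9679 = -9671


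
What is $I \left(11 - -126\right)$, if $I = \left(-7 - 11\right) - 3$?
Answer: $-2877$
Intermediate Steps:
$I = -21$ ($I = -18 - 3 = -21$)
$I \left(11 - -126\right) = - 21 \left(11 - -126\right) = - 21 \left(11 + 126\right) = \left(-21\right) 137 = -2877$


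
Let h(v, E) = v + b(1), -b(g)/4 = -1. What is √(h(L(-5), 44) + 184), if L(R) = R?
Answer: √183 ≈ 13.528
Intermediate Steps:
b(g) = 4 (b(g) = -4*(-1) = 4)
h(v, E) = 4 + v (h(v, E) = v + 4 = 4 + v)
√(h(L(-5), 44) + 184) = √((4 - 5) + 184) = √(-1 + 184) = √183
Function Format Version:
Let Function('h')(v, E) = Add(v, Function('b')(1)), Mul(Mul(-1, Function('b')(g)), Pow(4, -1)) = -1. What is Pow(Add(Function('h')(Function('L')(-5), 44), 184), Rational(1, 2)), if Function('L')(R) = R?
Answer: Pow(183, Rational(1, 2)) ≈ 13.528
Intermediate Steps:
Function('b')(g) = 4 (Function('b')(g) = Mul(-4, -1) = 4)
Function('h')(v, E) = Add(4, v) (Function('h')(v, E) = Add(v, 4) = Add(4, v))
Pow(Add(Function('h')(Function('L')(-5), 44), 184), Rational(1, 2)) = Pow(Add(Add(4, -5), 184), Rational(1, 2)) = Pow(Add(-1, 184), Rational(1, 2)) = Pow(183, Rational(1, 2))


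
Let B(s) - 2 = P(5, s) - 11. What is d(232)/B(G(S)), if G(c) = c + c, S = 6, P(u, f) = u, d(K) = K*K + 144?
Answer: -13492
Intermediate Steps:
d(K) = 144 + K**2 (d(K) = K**2 + 144 = 144 + K**2)
G(c) = 2*c
B(s) = -4 (B(s) = 2 + (5 - 11) = 2 - 6 = -4)
d(232)/B(G(S)) = (144 + 232**2)/(-4) = (144 + 53824)*(-1/4) = 53968*(-1/4) = -13492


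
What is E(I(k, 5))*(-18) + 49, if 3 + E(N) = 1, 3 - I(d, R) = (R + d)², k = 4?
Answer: 85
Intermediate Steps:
I(d, R) = 3 - (R + d)²
E(N) = -2 (E(N) = -3 + 1 = -2)
E(I(k, 5))*(-18) + 49 = -2*(-18) + 49 = 36 + 49 = 85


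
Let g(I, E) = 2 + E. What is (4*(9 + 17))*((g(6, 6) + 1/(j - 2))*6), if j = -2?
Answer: 4836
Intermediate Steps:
(4*(9 + 17))*((g(6, 6) + 1/(j - 2))*6) = (4*(9 + 17))*(((2 + 6) + 1/(-2 - 2))*6) = (4*26)*((8 + 1/(-4))*6) = 104*((8 - ¼)*6) = 104*((31/4)*6) = 104*(93/2) = 4836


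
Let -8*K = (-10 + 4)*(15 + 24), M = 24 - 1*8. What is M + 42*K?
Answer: 2489/2 ≈ 1244.5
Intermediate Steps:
M = 16 (M = 24 - 8 = 16)
K = 117/4 (K = -(-10 + 4)*(15 + 24)/8 = -(-3)*39/4 = -⅛*(-234) = 117/4 ≈ 29.250)
M + 42*K = 16 + 42*(117/4) = 16 + 2457/2 = 2489/2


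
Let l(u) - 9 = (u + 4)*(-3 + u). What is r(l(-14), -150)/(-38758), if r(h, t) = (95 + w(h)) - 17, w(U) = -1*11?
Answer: -67/38758 ≈ -0.0017287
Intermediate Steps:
w(U) = -11
l(u) = 9 + (-3 + u)*(4 + u) (l(u) = 9 + (u + 4)*(-3 + u) = 9 + (4 + u)*(-3 + u) = 9 + (-3 + u)*(4 + u))
r(h, t) = 67 (r(h, t) = (95 - 11) - 17 = 84 - 17 = 67)
r(l(-14), -150)/(-38758) = 67/(-38758) = 67*(-1/38758) = -67/38758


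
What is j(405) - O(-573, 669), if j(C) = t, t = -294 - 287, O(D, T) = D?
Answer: -8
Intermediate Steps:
t = -581
j(C) = -581
j(405) - O(-573, 669) = -581 - 1*(-573) = -581 + 573 = -8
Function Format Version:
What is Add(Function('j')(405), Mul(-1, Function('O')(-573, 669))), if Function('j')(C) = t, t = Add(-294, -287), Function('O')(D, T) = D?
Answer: -8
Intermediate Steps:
t = -581
Function('j')(C) = -581
Add(Function('j')(405), Mul(-1, Function('O')(-573, 669))) = Add(-581, Mul(-1, -573)) = Add(-581, 573) = -8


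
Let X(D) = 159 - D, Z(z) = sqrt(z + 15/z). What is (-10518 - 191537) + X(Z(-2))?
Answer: -201896 - I*sqrt(38)/2 ≈ -2.019e+5 - 3.0822*I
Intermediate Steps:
(-10518 - 191537) + X(Z(-2)) = (-10518 - 191537) + (159 - sqrt(-2 + 15/(-2))) = -202055 + (159 - sqrt(-2 + 15*(-1/2))) = -202055 + (159 - sqrt(-2 - 15/2)) = -202055 + (159 - sqrt(-19/2)) = -202055 + (159 - I*sqrt(38)/2) = -201896 - I*sqrt(38)/2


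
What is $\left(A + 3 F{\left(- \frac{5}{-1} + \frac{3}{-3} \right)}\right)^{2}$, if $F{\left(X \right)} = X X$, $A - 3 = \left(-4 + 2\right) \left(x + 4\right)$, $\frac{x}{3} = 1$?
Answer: $1369$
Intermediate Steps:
$x = 3$ ($x = 3 \cdot 1 = 3$)
$A = -11$ ($A = 3 + \left(-4 + 2\right) \left(3 + 4\right) = 3 - 14 = -11$)
$F{\left(X \right)} = X^{2}$
$\left(A + 3 F{\left(- \frac{5}{-1} + \frac{3}{-3} \right)}\right)^{2} = \left(-11 + 3 \left(- \frac{5}{-1} + \frac{3}{-3}\right)^{2}\right)^{2} = \left(-11 + 3 \left(\left(-5\right) \left(-1\right) + 3 \left(- \frac{1}{3}\right)\right)^{2}\right)^{2} = \left(-11 + 3 \left(5 - 1\right)^{2}\right)^{2} = \left(-11 + 3 \cdot 4^{2}\right)^{2} = \left(-11 + 3 \cdot 16\right)^{2} = \left(-11 + 48\right)^{2} = 37^{2} = 1369$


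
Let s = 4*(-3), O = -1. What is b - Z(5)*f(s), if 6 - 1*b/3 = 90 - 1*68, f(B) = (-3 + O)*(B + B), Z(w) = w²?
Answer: -2448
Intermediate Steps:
s = -12
f(B) = -8*B (f(B) = (-3 - 1)*(B + B) = -8*B)
b = -48 (b = 18 - 3*(90 - 1*68) = 18 - 3*(90 - 68) = 18 - 3*22 = 18 - 66 = -48)
b - Z(5)*f(s) = -48 - 5²*(-8*(-12)) = -48 - 25*96 = -48 - 1*2400 = -48 - 2400 = -2448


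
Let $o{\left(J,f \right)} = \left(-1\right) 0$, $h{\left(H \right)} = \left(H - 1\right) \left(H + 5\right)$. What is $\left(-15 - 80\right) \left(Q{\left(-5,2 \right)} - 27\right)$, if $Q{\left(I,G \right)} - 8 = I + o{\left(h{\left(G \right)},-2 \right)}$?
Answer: $2280$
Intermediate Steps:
$h{\left(H \right)} = \left(-1 + H\right) \left(5 + H\right)$
$o{\left(J,f \right)} = 0$
$Q{\left(I,G \right)} = 8 + I$ ($Q{\left(I,G \right)} = 8 + \left(I + 0\right) = 8 + I$)
$\left(-15 - 80\right) \left(Q{\left(-5,2 \right)} - 27\right) = \left(-15 - 80\right) \left(\left(8 - 5\right) - 27\right) = \left(-15 - 80\right) \left(3 - 27\right) = \left(-95\right) \left(-24\right) = 2280$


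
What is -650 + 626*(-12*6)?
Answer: -45722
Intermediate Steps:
-650 + 626*(-12*6) = -650 + 626*(-72) = -650 - 45072 = -45722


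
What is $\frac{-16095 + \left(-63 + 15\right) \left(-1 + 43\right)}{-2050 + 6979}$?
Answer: $- \frac{6037}{1643} \approx -3.6744$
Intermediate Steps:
$\frac{-16095 + \left(-63 + 15\right) \left(-1 + 43\right)}{-2050 + 6979} = \frac{-16095 - 2016}{4929} = \left(-16095 - 2016\right) \frac{1}{4929} = \left(-18111\right) \frac{1}{4929} = - \frac{6037}{1643}$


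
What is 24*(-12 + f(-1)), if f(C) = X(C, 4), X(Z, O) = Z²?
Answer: -264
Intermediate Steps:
f(C) = C²
24*(-12 + f(-1)) = 24*(-12 + (-1)²) = 24*(-12 + 1) = 24*(-11) = -264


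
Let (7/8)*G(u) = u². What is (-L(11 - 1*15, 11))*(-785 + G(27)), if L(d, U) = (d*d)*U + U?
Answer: -63019/7 ≈ -9002.7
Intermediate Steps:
L(d, U) = U + U*d² (L(d, U) = d²*U + U = U*d² + U = U + U*d²)
G(u) = 8*u²/7
(-L(11 - 1*15, 11))*(-785 + G(27)) = (-11*(1 + (11 - 1*15)²))*(-785 + (8/7)*27²) = (-11*(1 + (11 - 15)²))*(-785 + (8/7)*729) = (-11*(1 + (-4)²))*(-785 + 5832/7) = -11*(1 + 16)*(337/7) = -11*17*(337/7) = -1*187*(337/7) = -187*337/7 = -63019/7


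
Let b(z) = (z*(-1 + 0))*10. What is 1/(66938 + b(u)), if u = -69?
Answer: 1/67628 ≈ 1.4787e-5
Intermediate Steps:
b(z) = -10*z (b(z) = (z*(-1))*10 = -z*10 = -10*z)
1/(66938 + b(u)) = 1/(66938 - 10*(-69)) = 1/(66938 + 690) = 1/67628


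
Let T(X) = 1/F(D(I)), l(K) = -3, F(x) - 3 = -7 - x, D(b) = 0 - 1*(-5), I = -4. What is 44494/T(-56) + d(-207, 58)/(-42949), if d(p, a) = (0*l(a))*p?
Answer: -400446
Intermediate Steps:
D(b) = 5 (D(b) = 0 + 5 = 5)
F(x) = -4 - x (F(x) = 3 + (-7 - x) = -4 - x)
T(X) = -⅑ (T(X) = 1/(-4 - 1*5) = 1/(-4 - 5) = 1/(-9) = -⅑)
d(p, a) = 0 (d(p, a) = (0*(-3))*p = 0*p = 0)
44494/T(-56) + d(-207, 58)/(-42949) = 44494/(-⅑) + 0/(-42949) = 44494*(-9) + 0*(-1/42949) = -400446 + 0 = -400446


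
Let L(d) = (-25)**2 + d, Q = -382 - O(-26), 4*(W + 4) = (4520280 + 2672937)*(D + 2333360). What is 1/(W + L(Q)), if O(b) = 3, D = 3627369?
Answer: 4/42876817176137 ≈ 9.3291e-14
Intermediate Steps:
W = 42876817175177/4 (W = -4 + ((4520280 + 2672937)*(3627369 + 2333360))/4 = -4 + (7193217*5960729)/4 = -4 + (1/4)*42876817175193 = -4 + 42876817175193/4 = 42876817175177/4 ≈ 1.0719e+13)
Q = -385 (Q = -382 - 1*3 = -382 - 3 = -385)
L(d) = 625 + d
1/(W + L(Q)) = 1/(42876817175177/4 + (625 - 385)) = 1/(42876817175177/4 + 240) = 1/(42876817176137/4) = 4/42876817176137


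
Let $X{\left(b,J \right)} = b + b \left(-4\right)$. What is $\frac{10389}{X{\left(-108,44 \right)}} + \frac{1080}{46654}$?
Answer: $\frac{80839721}{2519316} \approx 32.088$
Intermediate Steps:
$X{\left(b,J \right)} = - 3 b$ ($X{\left(b,J \right)} = b - 4 b = - 3 b$)
$\frac{10389}{X{\left(-108,44 \right)}} + \frac{1080}{46654} = \frac{10389}{\left(-3\right) \left(-108\right)} + \frac{1080}{46654} = \frac{10389}{324} + 1080 \cdot \frac{1}{46654} = 10389 \cdot \frac{1}{324} + \frac{540}{23327} = \frac{3463}{108} + \frac{540}{23327} = \frac{80839721}{2519316}$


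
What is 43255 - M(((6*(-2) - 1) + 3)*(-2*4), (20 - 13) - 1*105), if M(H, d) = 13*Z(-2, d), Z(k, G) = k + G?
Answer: 44555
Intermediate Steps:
Z(k, G) = G + k
M(H, d) = -26 + 13*d (M(H, d) = 13*(d - 2) = 13*(-2 + d) = -26 + 13*d)
43255 - M(((6*(-2) - 1) + 3)*(-2*4), (20 - 13) - 1*105) = 43255 - (-26 + 13*((20 - 13) - 1*105)) = 43255 - (-26 + 13*(7 - 105)) = 43255 - (-26 + 13*(-98)) = 43255 - (-26 - 1274) = 43255 - 1*(-1300) = 43255 + 1300 = 44555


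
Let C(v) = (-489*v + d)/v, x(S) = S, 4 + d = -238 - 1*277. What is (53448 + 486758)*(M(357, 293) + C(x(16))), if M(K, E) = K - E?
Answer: -1976883857/8 ≈ -2.4711e+8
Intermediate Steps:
d = -519 (d = -4 + (-238 - 1*277) = -4 + (-238 - 277) = -4 - 515 = -519)
C(v) = (-519 - 489*v)/v (C(v) = (-489*v - 519)/v = (-519 - 489*v)/v)
(53448 + 486758)*(M(357, 293) + C(x(16))) = (53448 + 486758)*((357 - 1*293) + (-489 - 519/16)) = 540206*((357 - 293) + (-489 - 519*1/16)) = 540206*(64 + (-489 - 519/16)) = 540206*(64 - 8343/16) = 540206*(-7319/16) = -1976883857/8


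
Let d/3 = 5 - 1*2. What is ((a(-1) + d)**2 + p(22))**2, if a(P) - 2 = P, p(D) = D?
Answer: 14884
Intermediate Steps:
d = 9 (d = 3*(5 - 1*2) = 3*(5 - 2) = 3*3 = 9)
a(P) = 2 + P
((a(-1) + d)**2 + p(22))**2 = (((2 - 1) + 9)**2 + 22)**2 = ((1 + 9)**2 + 22)**2 = (10**2 + 22)**2 = (100 + 22)**2 = 122**2 = 14884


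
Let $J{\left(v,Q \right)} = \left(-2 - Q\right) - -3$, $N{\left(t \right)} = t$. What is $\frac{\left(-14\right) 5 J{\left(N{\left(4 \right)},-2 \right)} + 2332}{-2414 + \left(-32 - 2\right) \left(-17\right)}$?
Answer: $- \frac{1061}{918} \approx -1.1558$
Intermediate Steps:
$J{\left(v,Q \right)} = 1 - Q$ ($J{\left(v,Q \right)} = \left(-2 - Q\right) + 3 = 1 - Q$)
$\frac{\left(-14\right) 5 J{\left(N{\left(4 \right)},-2 \right)} + 2332}{-2414 + \left(-32 - 2\right) \left(-17\right)} = \frac{\left(-14\right) 5 \left(1 - -2\right) + 2332}{-2414 + \left(-32 - 2\right) \left(-17\right)} = \frac{- 70 \left(1 + 2\right) + 2332}{-2414 - -578} = \frac{\left(-70\right) 3 + 2332}{-2414 + 578} = \frac{-210 + 2332}{-1836} = 2122 \left(- \frac{1}{1836}\right) = - \frac{1061}{918}$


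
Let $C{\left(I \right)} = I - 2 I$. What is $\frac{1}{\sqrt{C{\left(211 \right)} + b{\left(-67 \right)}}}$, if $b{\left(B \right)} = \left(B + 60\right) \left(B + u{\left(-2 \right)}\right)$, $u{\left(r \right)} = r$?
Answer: $\frac{\sqrt{17}}{68} \approx 0.060634$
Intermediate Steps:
$C{\left(I \right)} = - I$
$b{\left(B \right)} = \left(-2 + B\right) \left(60 + B\right)$ ($b{\left(B \right)} = \left(B + 60\right) \left(B - 2\right) = \left(60 + B\right) \left(-2 + B\right) = \left(-2 + B\right) \left(60 + B\right)$)
$\frac{1}{\sqrt{C{\left(211 \right)} + b{\left(-67 \right)}}} = \frac{1}{\sqrt{\left(-1\right) 211 + \left(-120 + \left(-67\right)^{2} + 58 \left(-67\right)\right)}} = \frac{1}{\sqrt{-211 - -483}} = \frac{1}{\sqrt{-211 + 483}} = \frac{1}{\sqrt{272}} = \frac{1}{4 \sqrt{17}} = \frac{\sqrt{17}}{68}$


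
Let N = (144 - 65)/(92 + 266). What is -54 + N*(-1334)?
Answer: -62359/179 ≈ -348.37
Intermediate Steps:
N = 79/358 ≈ 0.22067
-54 + N*(-1334) = -54 + (79/358)*(-1334) = -54 - 52693/179 = -62359/179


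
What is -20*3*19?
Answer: -1140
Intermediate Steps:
-20*3*19 = -60*19 = -1140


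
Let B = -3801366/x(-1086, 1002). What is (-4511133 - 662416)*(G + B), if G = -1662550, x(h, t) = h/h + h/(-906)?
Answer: 2912637897460717/166 ≈ 1.7546e+13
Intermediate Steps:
x(h, t) = 1 - h/906 (x(h, t) = 1 + h*(-1/906) = 1 - h/906)
B = -287003133/166 (B = -3801366/(1 - 1/906*(-1086)) = -3801366/(1 + 181/151) = -3801366/332/151 = -3801366*151/332 = -287003133/166 ≈ -1.7289e+6)
(-4511133 - 662416)*(G + B) = (-4511133 - 662416)*(-1662550 - 287003133/166) = -5173549*(-562986433/166) = 2912637897460717/166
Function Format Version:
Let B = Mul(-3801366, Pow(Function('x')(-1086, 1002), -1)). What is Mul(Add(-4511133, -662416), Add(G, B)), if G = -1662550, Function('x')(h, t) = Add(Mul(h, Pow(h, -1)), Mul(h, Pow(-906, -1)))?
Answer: Rational(2912637897460717, 166) ≈ 1.7546e+13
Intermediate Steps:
Function('x')(h, t) = Add(1, Mul(Rational(-1, 906), h)) (Function('x')(h, t) = Add(1, Mul(h, Rational(-1, 906))) = Add(1, Mul(Rational(-1, 906), h)))
B = Rational(-287003133, 166) (B = Mul(-3801366, Pow(Add(1, Mul(Rational(-1, 906), -1086)), -1)) = Mul(-3801366, Pow(Add(1, Rational(181, 151)), -1)) = Mul(-3801366, Pow(Rational(332, 151), -1)) = Mul(-3801366, Rational(151, 332)) = Rational(-287003133, 166) ≈ -1.7289e+6)
Mul(Add(-4511133, -662416), Add(G, B)) = Mul(Add(-4511133, -662416), Add(-1662550, Rational(-287003133, 166))) = Mul(-5173549, Rational(-562986433, 166)) = Rational(2912637897460717, 166)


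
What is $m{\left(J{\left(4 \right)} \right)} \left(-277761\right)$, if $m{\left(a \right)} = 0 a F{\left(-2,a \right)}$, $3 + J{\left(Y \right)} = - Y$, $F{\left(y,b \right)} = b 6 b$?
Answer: $0$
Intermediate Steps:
$F{\left(y,b \right)} = 6 b^{2}$ ($F{\left(y,b \right)} = 6 b b = 6 b^{2}$)
$J{\left(Y \right)} = -3 - Y$
$m{\left(a \right)} = 0$ ($m{\left(a \right)} = 0 a 6 a^{2} = 0 \cdot 6 a^{2} = 0$)
$m{\left(J{\left(4 \right)} \right)} \left(-277761\right) = 0 \left(-277761\right) = 0$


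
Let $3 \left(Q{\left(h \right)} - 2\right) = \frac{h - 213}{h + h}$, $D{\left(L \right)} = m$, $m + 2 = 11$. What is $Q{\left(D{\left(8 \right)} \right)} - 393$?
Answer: $- \frac{3553}{9} \approx -394.78$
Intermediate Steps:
$m = 9$ ($m = -2 + 11 = 9$)
$D{\left(L \right)} = 9$
$Q{\left(h \right)} = 2 + \frac{-213 + h}{6 h}$ ($Q{\left(h \right)} = 2 + \frac{\left(h - 213\right) \frac{1}{h + h}}{3} = 2 + \frac{\left(-213 + h\right) \frac{1}{2 h}}{3} = 2 + \frac{\frac{1}{2} \frac{1}{h} \left(-213 + h\right)}{3} = 2 + \frac{-213 + h}{6 h}$)
$Q{\left(D{\left(8 \right)} \right)} - 393 = \frac{-213 + 13 \cdot 9}{6 \cdot 9} - 393 = \frac{1}{6} \cdot \frac{1}{9} \left(-213 + 117\right) - 393 = \frac{1}{6} \cdot \frac{1}{9} \left(-96\right) - 393 = - \frac{16}{9} - 393 = - \frac{3553}{9}$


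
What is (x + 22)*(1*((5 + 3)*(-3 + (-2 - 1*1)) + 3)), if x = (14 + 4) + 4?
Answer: -1980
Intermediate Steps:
x = 22 (x = 18 + 4 = 22)
(x + 22)*(1*((5 + 3)*(-3 + (-2 - 1*1)) + 3)) = (22 + 22)*(1*((5 + 3)*(-3 + (-2 - 1*1)) + 3)) = 44*(1*(8*(-3 + (-2 - 1)) + 3)) = 44*(1*(8*(-3 - 3) + 3)) = 44*(1*(8*(-6) + 3)) = 44*(1*(-48 + 3)) = 44*(1*(-45)) = 44*(-45) = -1980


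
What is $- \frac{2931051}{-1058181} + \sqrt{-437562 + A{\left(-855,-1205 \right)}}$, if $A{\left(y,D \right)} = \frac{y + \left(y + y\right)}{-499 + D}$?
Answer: $\frac{977017}{352727} + \frac{3 i \sqrt{3921319918}}{284} \approx 2.7699 + 661.48 i$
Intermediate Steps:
$A{\left(y,D \right)} = \frac{3 y}{-499 + D}$ ($A{\left(y,D \right)} = \frac{y + 2 y}{-499 + D} = \frac{3 y}{-499 + D}$)
$- \frac{2931051}{-1058181} + \sqrt{-437562 + A{\left(-855,-1205 \right)}} = - \frac{2931051}{-1058181} + \sqrt{-437562 + 3 \left(-855\right) \frac{1}{-499 - 1205}} = \left(-2931051\right) \left(- \frac{1}{1058181}\right) + \sqrt{-437562 + 3 \left(-855\right) \frac{1}{-1704}} = \frac{977017}{352727} + \sqrt{-437562 + 3 \left(-855\right) \left(- \frac{1}{1704}\right)} = \frac{977017}{352727} + \sqrt{-437562 + \frac{855}{568}} = \frac{977017}{352727} + \sqrt{- \frac{248534361}{568}} = \frac{977017}{352727} + \frac{3 i \sqrt{3921319918}}{284}$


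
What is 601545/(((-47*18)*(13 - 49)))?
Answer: 200515/10152 ≈ 19.751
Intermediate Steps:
601545/(((-47*18)*(13 - 49))) = 601545/((-846*(-36))) = 601545/30456 = 601545*(1/30456) = 200515/10152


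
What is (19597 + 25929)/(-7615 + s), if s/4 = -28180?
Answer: -45526/120335 ≈ -0.37833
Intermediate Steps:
s = -112720 (s = 4*(-28180) = -112720)
(19597 + 25929)/(-7615 + s) = (19597 + 25929)/(-7615 - 112720) = 45526/(-120335) = 45526*(-1/120335) = -45526/120335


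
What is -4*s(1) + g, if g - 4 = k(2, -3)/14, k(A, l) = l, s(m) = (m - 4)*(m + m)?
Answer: 389/14 ≈ 27.786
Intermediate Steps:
s(m) = 2*m*(-4 + m) (s(m) = (-4 + m)*(2*m) = 2*m*(-4 + m))
g = 53/14 (g = 4 - 3/14 = 53/14 ≈ 3.7857)
-4*s(1) + g = -8*(-4 + 1) + 53/14 = -8*(-3) + 53/14 = -4*(-6) + 53/14 = 24 + 53/14 = 389/14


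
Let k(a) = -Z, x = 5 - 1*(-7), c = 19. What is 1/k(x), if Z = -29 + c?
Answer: ⅒ ≈ 0.10000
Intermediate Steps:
Z = -10 (Z = -29 + 19 = -10)
x = 12 (x = 5 + 7 = 12)
k(a) = 10 (k(a) = -1*(-10) = 10)
1/k(x) = 1/10 = ⅒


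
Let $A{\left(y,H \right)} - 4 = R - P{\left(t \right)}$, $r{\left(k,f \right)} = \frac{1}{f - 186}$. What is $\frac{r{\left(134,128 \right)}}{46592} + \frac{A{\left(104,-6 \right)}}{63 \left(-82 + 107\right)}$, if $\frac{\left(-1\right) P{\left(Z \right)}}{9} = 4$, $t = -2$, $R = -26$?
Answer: $\frac{5404447}{608025600} \approx 0.0088885$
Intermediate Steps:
$P{\left(Z \right)} = -36$ ($P{\left(Z \right)} = \left(-9\right) 4 = -36$)
$r{\left(k,f \right)} = \frac{1}{-186 + f}$
$A{\left(y,H \right)} = 14$ ($A{\left(y,H \right)} = 4 - -10 = 4 + \left(-26 + 36\right) = 4 + 10 = 14$)
$\frac{r{\left(134,128 \right)}}{46592} + \frac{A{\left(104,-6 \right)}}{63 \left(-82 + 107\right)} = \frac{1}{\left(-186 + 128\right) 46592} + \frac{14}{63 \left(-82 + 107\right)} = \frac{1}{-58} \cdot \frac{1}{46592} + \frac{14}{63 \cdot 25} = \left(- \frac{1}{58}\right) \frac{1}{46592} + \frac{14}{1575} = - \frac{1}{2702336} + 14 \cdot \frac{1}{1575} = - \frac{1}{2702336} + \frac{2}{225} = \frac{5404447}{608025600}$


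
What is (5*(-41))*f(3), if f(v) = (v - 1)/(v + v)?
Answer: -205/3 ≈ -68.333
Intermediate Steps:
f(v) = (-1 + v)/(2*v) (f(v) = (-1 + v)/((2*v)) = (-1 + v)*(1/(2*v)) = (-1 + v)/(2*v))
(5*(-41))*f(3) = (5*(-41))*((½)*(-1 + 3)/3) = -205*2/(2*3) = -205*⅓ = -205/3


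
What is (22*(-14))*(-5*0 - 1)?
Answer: 308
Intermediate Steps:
(22*(-14))*(-5*0 - 1) = -308*(0 - 1) = -308*(-1) = 308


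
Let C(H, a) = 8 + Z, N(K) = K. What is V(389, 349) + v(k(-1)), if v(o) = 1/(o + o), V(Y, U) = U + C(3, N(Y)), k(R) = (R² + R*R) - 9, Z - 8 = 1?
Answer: 5123/14 ≈ 365.93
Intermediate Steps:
Z = 9 (Z = 8 + 1 = 9)
k(R) = -9 + 2*R² (k(R) = (R² + R²) - 9 = 2*R² - 9 = -9 + 2*R²)
C(H, a) = 17 (C(H, a) = 8 + 9 = 17)
V(Y, U) = 17 + U (V(Y, U) = U + 17 = 17 + U)
v(o) = 1/(2*o)
V(389, 349) + v(k(-1)) = (17 + 349) + 1/(2*(-9 + 2*(-1)²)) = 366 + 1/(2*(-9 + 2*1)) = 366 + 1/(2*(-9 + 2)) = 366 + (½)/(-7) = 366 + (½)*(-⅐) = 366 - 1/14 = 5123/14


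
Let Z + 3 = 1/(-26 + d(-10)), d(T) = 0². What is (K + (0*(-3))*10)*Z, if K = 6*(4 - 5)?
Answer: 237/13 ≈ 18.231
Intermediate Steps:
d(T) = 0
Z = -79/26 (Z = -3 + 1/(-26 + 0) = -3 + 1/(-26) = -3 - 1/26 = -79/26 ≈ -3.0385)
K = -6 (K = 6*(-1) = -6)
(K + (0*(-3))*10)*Z = (-6 + (0*(-3))*10)*(-79/26) = (-6 + 0*10)*(-79/26) = (-6 + 0)*(-79/26) = -6*(-79/26) = 237/13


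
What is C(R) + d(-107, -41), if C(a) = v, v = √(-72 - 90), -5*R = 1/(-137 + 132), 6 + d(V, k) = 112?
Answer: 106 + 9*I*√2 ≈ 106.0 + 12.728*I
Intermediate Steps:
d(V, k) = 106 (d(V, k) = -6 + 112 = 106)
R = 1/25 (R = -1/(5*(-137 + 132)) = -⅕/(-5) = -⅕*(-⅕) = 1/25 ≈ 0.040000)
v = 9*I*√2 (v = √(-162) = 9*I*√2 ≈ 12.728*I)
C(a) = 9*I*√2
C(R) + d(-107, -41) = 9*I*√2 + 106 = 106 + 9*I*√2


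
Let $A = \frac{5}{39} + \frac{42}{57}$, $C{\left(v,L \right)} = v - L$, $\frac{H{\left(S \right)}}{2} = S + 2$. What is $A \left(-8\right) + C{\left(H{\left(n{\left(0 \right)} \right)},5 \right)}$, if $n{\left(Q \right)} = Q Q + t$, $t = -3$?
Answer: $- \frac{10315}{741} \approx -13.92$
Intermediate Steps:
$n{\left(Q \right)} = -3 + Q^{2}$ ($n{\left(Q \right)} = Q Q - 3 = Q^{2} - 3 = -3 + Q^{2}$)
$H{\left(S \right)} = 4 + 2 S$ ($H{\left(S \right)} = 2 \left(S + 2\right) = 2 \left(2 + S\right) = 4 + 2 S$)
$A = \frac{641}{741}$ ($A = 5 \cdot \frac{1}{39} + 42 \cdot \frac{1}{57} = \frac{5}{39} + \frac{14}{19} = \frac{641}{741} \approx 0.86505$)
$A \left(-8\right) + C{\left(H{\left(n{\left(0 \right)} \right)},5 \right)} = \frac{641}{741} \left(-8\right) + \left(\left(4 + 2 \left(-3 + 0^{2}\right)\right) - 5\right) = - \frac{5128}{741} - \left(1 - 2 \left(-3 + 0\right)\right) = - \frac{5128}{741} + \left(\left(4 + 2 \left(-3\right)\right) - 5\right) = - \frac{5128}{741} + \left(\left(4 - 6\right) - 5\right) = - \frac{5128}{741} - 7 = - \frac{10315}{741}$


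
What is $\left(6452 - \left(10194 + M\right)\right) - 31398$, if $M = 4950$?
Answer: $-40090$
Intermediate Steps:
$\left(6452 - \left(10194 + M\right)\right) - 31398 = \left(6452 - 15144\right) - 31398 = -8692 - 31398 = -40090$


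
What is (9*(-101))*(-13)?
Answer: 11817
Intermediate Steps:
(9*(-101))*(-13) = -909*(-13) = 11817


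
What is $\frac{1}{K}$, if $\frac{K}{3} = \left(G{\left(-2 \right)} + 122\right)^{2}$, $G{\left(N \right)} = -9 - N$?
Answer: $\frac{1}{39675} \approx 2.5205 \cdot 10^{-5}$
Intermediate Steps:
$K = 39675$ ($K = 3 \left(\left(-9 - -2\right) + 122\right)^{2} = 3 \left(\left(-9 + 2\right) + 122\right)^{2} = 3 \left(-7 + 122\right)^{2} = 3 \cdot 115^{2} = 3 \cdot 13225 = 39675$)
$\frac{1}{K} = \frac{1}{39675}$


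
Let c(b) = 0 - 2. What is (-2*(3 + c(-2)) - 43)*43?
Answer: -1935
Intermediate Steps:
c(b) = -2
(-2*(3 + c(-2)) - 43)*43 = (-2*(3 - 2) - 43)*43 = (-2*1 - 43)*43 = (-2 - 43)*43 = -45*43 = -1935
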